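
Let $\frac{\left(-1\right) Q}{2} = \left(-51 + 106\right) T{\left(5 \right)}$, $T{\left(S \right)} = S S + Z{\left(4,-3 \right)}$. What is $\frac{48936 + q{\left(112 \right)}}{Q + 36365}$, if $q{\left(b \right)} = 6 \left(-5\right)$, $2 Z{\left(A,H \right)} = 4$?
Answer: $\frac{48906}{33395} \approx 1.4645$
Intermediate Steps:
$Z{\left(A,H \right)} = 2$ ($Z{\left(A,H \right)} = \frac{1}{2} \cdot 4 = 2$)
$T{\left(S \right)} = 2 + S^{2}$ ($T{\left(S \right)} = S S + 2 = S^{2} + 2 = 2 + S^{2}$)
$q{\left(b \right)} = -30$
$Q = -2970$ ($Q = - 2 \left(-51 + 106\right) \left(2 + 5^{2}\right) = - 2 \cdot 55 \left(2 + 25\right) = - 2 \cdot 55 \cdot 27 = \left(-2\right) 1485 = -2970$)
$\frac{48936 + q{\left(112 \right)}}{Q + 36365} = \frac{48936 - 30}{-2970 + 36365} = \frac{48906}{33395}$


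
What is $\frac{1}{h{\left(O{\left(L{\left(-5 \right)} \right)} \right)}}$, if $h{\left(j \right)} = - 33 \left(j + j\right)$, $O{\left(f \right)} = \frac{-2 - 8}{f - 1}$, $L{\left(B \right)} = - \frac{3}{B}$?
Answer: $- \frac{1}{1650} \approx -0.00060606$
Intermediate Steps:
$O{\left(f \right)} = - \frac{10}{-1 + f}$
$h{\left(j \right)} = - 66 j$ ($h{\left(j \right)} = - 33 \cdot 2 j = - 66 j$)
$\frac{1}{h{\left(O{\left(L{\left(-5 \right)} \right)} \right)}} = \frac{1}{\left(-66\right) \left(- \frac{10}{-1 - \frac{3}{-5}}\right)} = \frac{1}{\left(-66\right) \left(- \frac{10}{-1 - - \frac{3}{5}}\right)} = \frac{1}{\left(-66\right) \left(- \frac{10}{-1 + \frac{3}{5}}\right)} = \frac{1}{\left(-66\right) \left(- \frac{10}{- \frac{2}{5}}\right)} = \frac{1}{\left(-66\right) \left(\left(-10\right) \left(- \frac{5}{2}\right)\right)} = \frac{1}{\left(-66\right) 25} = \frac{1}{-1650} = - \frac{1}{1650}$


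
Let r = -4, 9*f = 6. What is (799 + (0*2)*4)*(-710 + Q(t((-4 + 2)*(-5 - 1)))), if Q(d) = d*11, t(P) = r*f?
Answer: -1772182/3 ≈ -5.9073e+5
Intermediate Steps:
f = ⅔ (f = (⅑)*6 = ⅔ ≈ 0.66667)
t(P) = -8/3 (t(P) = -4*⅔ = -8/3)
Q(d) = 11*d
(799 + (0*2)*4)*(-710 + Q(t((-4 + 2)*(-5 - 1)))) = (799 + (0*2)*4)*(-710 + 11*(-8/3)) = (799 + 0*4)*(-710 - 88/3) = (799 + 0)*(-2218/3) = 799*(-2218/3) = -1772182/3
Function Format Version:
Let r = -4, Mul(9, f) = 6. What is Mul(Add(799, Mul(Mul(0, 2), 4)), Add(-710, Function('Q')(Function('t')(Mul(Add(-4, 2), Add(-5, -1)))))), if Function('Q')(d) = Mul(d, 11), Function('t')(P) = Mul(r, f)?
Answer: Rational(-1772182, 3) ≈ -5.9073e+5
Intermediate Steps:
f = Rational(2, 3) (f = Mul(Rational(1, 9), 6) = Rational(2, 3) ≈ 0.66667)
Function('t')(P) = Rational(-8, 3) (Function('t')(P) = Mul(-4, Rational(2, 3)) = Rational(-8, 3))
Function('Q')(d) = Mul(11, d)
Mul(Add(799, Mul(Mul(0, 2), 4)), Add(-710, Function('Q')(Function('t')(Mul(Add(-4, 2), Add(-5, -1)))))) = Mul(Add(799, Mul(Mul(0, 2), 4)), Add(-710, Mul(11, Rational(-8, 3)))) = Mul(Add(799, Mul(0, 4)), Add(-710, Rational(-88, 3))) = Mul(Add(799, 0), Rational(-2218, 3)) = Mul(799, Rational(-2218, 3)) = Rational(-1772182, 3)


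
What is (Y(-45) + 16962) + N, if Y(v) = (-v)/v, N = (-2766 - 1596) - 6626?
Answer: 5973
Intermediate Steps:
N = -10988 (N = -4362 - 6626 = -10988)
Y(v) = -1
(Y(-45) + 16962) + N = (-1 + 16962) - 10988 = 16961 - 10988 = 5973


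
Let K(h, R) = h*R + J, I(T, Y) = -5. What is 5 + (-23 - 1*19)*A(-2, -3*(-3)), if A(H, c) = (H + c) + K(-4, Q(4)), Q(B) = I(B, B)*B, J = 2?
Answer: -3733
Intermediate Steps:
Q(B) = -5*B
K(h, R) = 2 + R*h (K(h, R) = h*R + 2 = R*h + 2 = 2 + R*h)
A(H, c) = 82 + H + c (A(H, c) = (H + c) + (2 - 5*4*(-4)) = (H + c) + (2 - 20*(-4)) = (H + c) + (2 + 80) = (H + c) + 82 = 82 + H + c)
5 + (-23 - 1*19)*A(-2, -3*(-3)) = 5 + (-23 - 1*19)*(82 - 2 - 3*(-3)) = 5 + (-23 - 19)*(82 - 2 + 9) = 5 - 42*89 = 5 - 3738 = -3733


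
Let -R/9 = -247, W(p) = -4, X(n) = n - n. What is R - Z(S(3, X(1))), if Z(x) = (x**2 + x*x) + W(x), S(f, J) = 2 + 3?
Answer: 2177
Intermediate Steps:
X(n) = 0
S(f, J) = 5
Z(x) = -4 + 2*x**2 (Z(x) = (x**2 + x*x) - 4 = (x**2 + x**2) - 4 = 2*x**2 - 4 = -4 + 2*x**2)
R = 2223 (R = -9*(-247) = 2223)
R - Z(S(3, X(1))) = 2223 - (-4 + 2*5**2) = 2223 - (-4 + 2*25) = 2223 - (-4 + 50) = 2223 - 1*46 = 2223 - 46 = 2177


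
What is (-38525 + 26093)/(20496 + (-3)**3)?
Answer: -4144/6823 ≈ -0.60736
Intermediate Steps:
(-38525 + 26093)/(20496 + (-3)**3) = -12432/(20496 - 27) = -12432/20469 = -12432*1/20469 = -4144/6823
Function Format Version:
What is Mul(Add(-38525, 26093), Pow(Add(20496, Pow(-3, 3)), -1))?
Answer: Rational(-4144, 6823) ≈ -0.60736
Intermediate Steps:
Mul(Add(-38525, 26093), Pow(Add(20496, Pow(-3, 3)), -1)) = Mul(-12432, Pow(Add(20496, -27), -1)) = Mul(-12432, Pow(20469, -1)) = Mul(-12432, Rational(1, 20469)) = Rational(-4144, 6823)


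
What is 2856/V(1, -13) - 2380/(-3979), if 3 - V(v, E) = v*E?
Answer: 1425263/7958 ≈ 179.10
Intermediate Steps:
V(v, E) = 3 - E*v (V(v, E) = 3 - v*E = 3 - E*v)
2856/V(1, -13) - 2380/(-3979) = 2856/(3 - 1*(-13)*1) - 2380/(-3979) = 2856/(3 + 13) - 2380*(-1/3979) = 2856/16 + 2380/3979 = 2856*(1/16) + 2380/3979 = 357/2 + 2380/3979 = 1425263/7958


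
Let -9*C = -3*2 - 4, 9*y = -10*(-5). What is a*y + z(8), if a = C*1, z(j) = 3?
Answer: 743/81 ≈ 9.1728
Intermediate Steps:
y = 50/9 (y = (-10*(-5))/9 = (1/9)*50 = 50/9 ≈ 5.5556)
C = 10/9 (C = -(-3*2 - 4)/9 = -(-6 - 4)/9 = -1/9*(-10) = 10/9 ≈ 1.1111)
a = 10/9 (a = (10/9)*1 = 10/9 ≈ 1.1111)
a*y + z(8) = (10/9)*(50/9) + 3 = 500/81 + 3 = 743/81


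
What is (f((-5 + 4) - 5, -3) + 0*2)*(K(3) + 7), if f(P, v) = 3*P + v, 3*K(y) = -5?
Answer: -112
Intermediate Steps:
K(y) = -5/3 (K(y) = (1/3)*(-5) = -5/3)
f(P, v) = v + 3*P
(f((-5 + 4) - 5, -3) + 0*2)*(K(3) + 7) = ((-3 + 3*((-5 + 4) - 5)) + 0*2)*(-5/3 + 7) = ((-3 + 3*(-1 - 5)) + 0)*(16/3) = ((-3 + 3*(-6)) + 0)*(16/3) = ((-3 - 18) + 0)*(16/3) = (-21 + 0)*(16/3) = -21*16/3 = -112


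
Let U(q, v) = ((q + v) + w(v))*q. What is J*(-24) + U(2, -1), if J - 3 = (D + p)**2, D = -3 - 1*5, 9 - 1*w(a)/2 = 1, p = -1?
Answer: -1982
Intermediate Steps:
w(a) = 16 (w(a) = 18 - 2*1 = 18 - 2 = 16)
D = -8 (D = -3 - 5 = -8)
J = 84 (J = 3 + (-8 - 1)**2 = 3 + (-9)**2 = 3 + 81 = 84)
U(q, v) = q*(16 + q + v) (U(q, v) = ((q + v) + 16)*q = (16 + q + v)*q = q*(16 + q + v))
J*(-24) + U(2, -1) = 84*(-24) + 2*(16 + 2 - 1) = -2016 + 2*17 = -2016 + 34 = -1982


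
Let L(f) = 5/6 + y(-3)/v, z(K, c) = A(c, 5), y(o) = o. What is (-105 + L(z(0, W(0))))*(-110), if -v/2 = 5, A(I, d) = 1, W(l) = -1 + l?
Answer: 34276/3 ≈ 11425.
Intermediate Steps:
v = -10 (v = -2*5 = -10)
z(K, c) = 1
L(f) = 17/15 (L(f) = 5/6 - 3/(-10) = 5*(⅙) - 3*(-⅒) = ⅚ + 3/10 = 17/15)
(-105 + L(z(0, W(0))))*(-110) = (-105 + 17/15)*(-110) = -1558/15*(-110) = 34276/3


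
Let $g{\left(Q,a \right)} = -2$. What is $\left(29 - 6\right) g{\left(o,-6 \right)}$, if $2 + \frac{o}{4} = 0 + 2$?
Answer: $-46$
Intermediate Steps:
$o = 0$ ($o = -8 + 4 \left(0 + 2\right) = -8 + 4 \cdot 2 = -8 + 8 = 0$)
$\left(29 - 6\right) g{\left(o,-6 \right)} = \left(29 - 6\right) \left(-2\right) = 23 \left(-2\right) = -46$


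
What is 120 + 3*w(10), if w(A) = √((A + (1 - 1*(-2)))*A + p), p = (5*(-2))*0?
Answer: 120 + 3*√130 ≈ 154.21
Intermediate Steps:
p = 0 (p = -10*0 = 0)
w(A) = √(A*(3 + A)) (w(A) = √((A + (1 - 1*(-2)))*A + 0) = √((A + (1 + 2))*A + 0) = √((A + 3)*A + 0) = √((3 + A)*A + 0) = √(A*(3 + A) + 0) = √(A*(3 + A)))
120 + 3*w(10) = 120 + 3*√(10*(3 + 10)) = 120 + 3*√(10*13) = 120 + 3*√130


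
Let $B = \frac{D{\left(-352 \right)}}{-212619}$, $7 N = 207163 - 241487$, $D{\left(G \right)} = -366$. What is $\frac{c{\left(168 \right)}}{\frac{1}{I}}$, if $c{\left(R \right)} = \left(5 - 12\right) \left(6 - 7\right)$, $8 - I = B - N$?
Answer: $- \frac{2428676818}{70873} \approx -34268.0$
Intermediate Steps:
$N = - \frac{34324}{7}$ ($N = \frac{207163 - 241487}{7} = \frac{1}{7} \left(-34324\right) = - \frac{34324}{7} \approx -4903.4$)
$B = \frac{122}{70873}$ ($B = - \frac{366}{-212619} = \left(-366\right) \left(- \frac{1}{212619}\right) = \frac{122}{70873} \approx 0.0017214$)
$I = - \frac{2428676818}{496111}$ ($I = 8 - \left(\frac{122}{70873} - - \frac{34324}{7}\right) = 8 - \left(\frac{122}{70873} + \frac{34324}{7}\right) = 8 - \frac{2432645706}{496111} = - \frac{2428676818}{496111} \approx -4895.4$)
$c{\left(R \right)} = 7$ ($c{\left(R \right)} = - 7 \left(6 - 7\right) = \left(-7\right) \left(-1\right) = 7$)
$\frac{c{\left(168 \right)}}{\frac{1}{I}} = \frac{7}{\frac{1}{- \frac{2428676818}{496111}}} = \frac{7}{- \frac{496111}{2428676818}} = 7 \left(- \frac{2428676818}{496111}\right) = - \frac{2428676818}{70873}$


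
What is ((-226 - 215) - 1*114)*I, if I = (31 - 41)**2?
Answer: -55500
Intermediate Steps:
I = 100 (I = (-10)**2 = 100)
((-226 - 215) - 1*114)*I = ((-226 - 215) - 1*114)*100 = (-441 - 114)*100 = -555*100 = -55500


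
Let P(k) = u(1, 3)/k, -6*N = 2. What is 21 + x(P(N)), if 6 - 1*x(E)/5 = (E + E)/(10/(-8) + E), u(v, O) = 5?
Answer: 543/13 ≈ 41.769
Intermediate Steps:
N = -1/3 (N = -1/6*2 = -1/3 ≈ -0.33333)
P(k) = 5/k
x(E) = 30 - 10*E/(-5/4 + E) (x(E) = 30 - 5*(E + E)/(10/(-8) + E) = 30 - 5*2*E/(10*(-1/8) + E) = 30 - 5*2*E/(-5/4 + E) = 30 - 10*E/(-5/4 + E))
21 + x(P(N)) = 21 + 10*(-15 + 8*(5/(-1/3)))/(-5 + 4*(5/(-1/3))) = 21 + 10*(-15 + 8*(5*(-3)))/(-5 + 4*(5*(-3))) = 21 + 10*(-15 + 8*(-15))/(-5 + 4*(-15)) = 21 + 10*(-15 - 120)/(-5 - 60) = 21 + 10*(-135)/(-65) = 21 + 10*(-1/65)*(-135) = 21 + 270/13 = 543/13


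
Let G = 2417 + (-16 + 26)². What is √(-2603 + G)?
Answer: I*√86 ≈ 9.2736*I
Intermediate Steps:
G = 2517 (G = 2417 + 10² = 2417 + 100 = 2517)
√(-2603 + G) = √(-2603 + 2517) = √(-86) = I*√86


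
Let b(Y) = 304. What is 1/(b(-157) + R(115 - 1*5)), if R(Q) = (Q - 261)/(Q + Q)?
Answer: 220/66729 ≈ 0.0032969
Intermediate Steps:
R(Q) = (-261 + Q)/(2*Q) (R(Q) = (-261 + Q)/((2*Q)) = (-261 + Q)*(1/(2*Q)) = (-261 + Q)/(2*Q))
1/(b(-157) + R(115 - 1*5)) = 1/(304 + (-261 + (115 - 1*5))/(2*(115 - 1*5))) = 1/(304 + (-261 + (115 - 5))/(2*(115 - 5))) = 1/(304 + (½)*(-261 + 110)/110) = 1/(304 + (½)*(1/110)*(-151)) = 1/(304 - 151/220) = 1/(66729/220) = 220/66729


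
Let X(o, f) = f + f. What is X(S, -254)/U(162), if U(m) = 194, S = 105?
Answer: -254/97 ≈ -2.6186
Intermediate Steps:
X(o, f) = 2*f
X(S, -254)/U(162) = (2*(-254))/194 = -508*1/194 = -254/97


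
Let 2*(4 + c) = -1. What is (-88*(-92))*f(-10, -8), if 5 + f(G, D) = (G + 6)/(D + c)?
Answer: -947232/25 ≈ -37889.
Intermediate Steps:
c = -9/2 (c = -4 + (½)*(-1) = -4 - ½ = -9/2 ≈ -4.5000)
f(G, D) = -5 + (6 + G)/(-9/2 + D) (f(G, D) = -5 + (G + 6)/(D - 9/2) = -5 + (6 + G)/(-9/2 + D))
(-88*(-92))*f(-10, -8) = (-88*(-92))*((57 - 10*(-8) + 2*(-10))/(-9 + 2*(-8))) = 8096*((57 + 80 - 20)/(-9 - 16)) = 8096*(117/(-25)) = 8096*(-1/25*117) = 8096*(-117/25) = -947232/25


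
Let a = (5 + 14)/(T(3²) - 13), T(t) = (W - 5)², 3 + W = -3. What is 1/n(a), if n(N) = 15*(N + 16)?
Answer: 36/8735 ≈ 0.0041213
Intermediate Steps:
W = -6 (W = -3 - 3 = -6)
T(t) = 121 (T(t) = (-6 - 5)² = (-11)² = 121)
a = 19/108 (a = (5 + 14)/(121 - 13) = 19/108 ≈ 0.17593)
n(N) = 240 + 15*N (n(N) = 15*(16 + N) = 240 + 15*N)
1/n(a) = 1/(240 + 15*(19/108)) = 1/(240 + 95/36) = 1/(8735/36) = 36/8735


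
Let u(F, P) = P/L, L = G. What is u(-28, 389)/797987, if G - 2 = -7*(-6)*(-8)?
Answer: -389/266527658 ≈ -1.4595e-6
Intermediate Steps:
G = -334 (G = 2 - 7*(-6)*(-8) = 2 + 42*(-8) = 2 - 336 = -334)
L = -334
u(F, P) = -P/334 (u(F, P) = P/(-334) = P*(-1/334) = -P/334)
u(-28, 389)/797987 = -1/334*389/797987 = -389/334*1/797987 = -389/266527658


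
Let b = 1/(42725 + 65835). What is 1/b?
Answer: 108560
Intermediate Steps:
b = 1/108560 ≈ 9.2115e-6
1/b = 1/(1/108560) = 108560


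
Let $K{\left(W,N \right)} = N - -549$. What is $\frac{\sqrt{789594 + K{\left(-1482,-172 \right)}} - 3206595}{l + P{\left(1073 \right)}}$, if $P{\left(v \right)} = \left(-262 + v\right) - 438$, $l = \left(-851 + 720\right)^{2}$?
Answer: $- \frac{3206595}{17534} + \frac{\sqrt{789971}}{17534} \approx -182.83$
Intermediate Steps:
$K{\left(W,N \right)} = 549 + N$ ($K{\left(W,N \right)} = N + 549 = 549 + N$)
$l = 17161$ ($l = \left(-131\right)^{2} = 17161$)
$P{\left(v \right)} = -700 + v$
$\frac{\sqrt{789594 + K{\left(-1482,-172 \right)}} - 3206595}{l + P{\left(1073 \right)}} = \frac{\sqrt{789594 + \left(549 - 172\right)} - 3206595}{17161 + \left(-700 + 1073\right)} = \frac{\sqrt{789594 + 377} - 3206595}{17161 + 373} = \frac{\sqrt{789971} - 3206595}{17534} = \left(-3206595 + \sqrt{789971}\right) \frac{1}{17534} = - \frac{3206595}{17534} + \frac{\sqrt{789971}}{17534}$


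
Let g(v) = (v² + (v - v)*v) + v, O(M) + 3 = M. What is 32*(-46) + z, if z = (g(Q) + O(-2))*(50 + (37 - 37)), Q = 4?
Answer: -722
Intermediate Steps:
O(M) = -3 + M
g(v) = v + v² (g(v) = (v² + 0*v) + v = (v² + 0) + v = v² + v = v + v²)
z = 750 (z = (4*(1 + 4) + (-3 - 2))*(50 + (37 - 37)) = (4*5 - 5)*(50 + 0) = (20 - 5)*50 = 15*50 = 750)
32*(-46) + z = 32*(-46) + 750 = -1472 + 750 = -722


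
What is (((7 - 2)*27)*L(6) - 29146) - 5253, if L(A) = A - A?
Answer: -34399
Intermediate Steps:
L(A) = 0
(((7 - 2)*27)*L(6) - 29146) - 5253 = (((7 - 2)*27)*0 - 29146) - 5253 = ((5*27)*0 - 29146) - 5253 = (135*0 - 29146) - 5253 = (0 - 29146) - 5253 = -29146 - 5253 = -34399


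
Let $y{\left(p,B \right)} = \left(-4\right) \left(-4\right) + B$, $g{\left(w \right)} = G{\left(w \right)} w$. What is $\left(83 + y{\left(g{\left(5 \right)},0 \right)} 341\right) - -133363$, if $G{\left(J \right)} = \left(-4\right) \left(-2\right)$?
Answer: $138902$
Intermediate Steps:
$G{\left(J \right)} = 8$
$g{\left(w \right)} = 8 w$
$y{\left(p,B \right)} = 16 + B$
$\left(83 + y{\left(g{\left(5 \right)},0 \right)} 341\right) - -133363 = \left(83 + \left(16 + 0\right) 341\right) - -133363 = \left(83 + 16 \cdot 341\right) + 133363 = \left(83 + 5456\right) + 133363 = 5539 + 133363 = 138902$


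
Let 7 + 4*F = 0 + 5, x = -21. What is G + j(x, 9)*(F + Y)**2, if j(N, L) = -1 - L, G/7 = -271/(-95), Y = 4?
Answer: -19481/190 ≈ -102.53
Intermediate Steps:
F = -1/2 (F = -7/4 + (0 + 5)/4 = -7/4 + (1/4)*5 = -7/4 + 5/4 = -1/2 ≈ -0.50000)
G = 1897/95 (G = 7*(-271/(-95)) = 7*(-271*(-1/95)) = 7*(271/95) = 1897/95 ≈ 19.968)
G + j(x, 9)*(F + Y)**2 = 1897/95 + (-1 - 1*9)*(-1/2 + 4)**2 = 1897/95 + (-1 - 9)*(7/2)**2 = 1897/95 - 10*49/4 = 1897/95 - 245/2 = -19481/190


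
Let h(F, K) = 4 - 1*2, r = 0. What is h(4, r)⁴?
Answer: 16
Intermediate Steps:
h(F, K) = 2 (h(F, K) = 4 - 2 = 2)
h(4, r)⁴ = 2⁴ = 16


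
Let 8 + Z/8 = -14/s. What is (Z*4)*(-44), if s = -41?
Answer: 442112/41 ≈ 10783.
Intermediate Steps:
Z = -2512/41 (Z = -64 + 8*(-14/(-41)) = -64 + 8*(-14*(-1/41)) = -64 + 8*(14/41) = -64 + 112/41 = -2512/41 ≈ -61.268)
(Z*4)*(-44) = -2512/41*4*(-44) = -10048/41*(-44) = 442112/41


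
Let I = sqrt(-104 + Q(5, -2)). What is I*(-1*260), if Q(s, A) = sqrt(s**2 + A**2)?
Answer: -260*I*sqrt(104 - sqrt(29)) ≈ -2581.9*I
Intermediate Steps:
Q(s, A) = sqrt(A**2 + s**2)
I = sqrt(-104 + sqrt(29)) (I = sqrt(-104 + sqrt((-2)**2 + 5**2)) = sqrt(-104 + sqrt(4 + 25)) = sqrt(-104 + sqrt(29)) ≈ 9.9305*I)
I*(-1*260) = sqrt(-104 + sqrt(29))*(-1*260) = sqrt(-104 + sqrt(29))*(-260) = -260*sqrt(-104 + sqrt(29))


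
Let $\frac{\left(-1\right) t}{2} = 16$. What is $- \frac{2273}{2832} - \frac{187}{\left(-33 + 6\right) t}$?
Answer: $- \frac{51947}{50976} \approx -1.019$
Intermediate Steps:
$t = -32$ ($t = \left(-2\right) 16 = -32$)
$- \frac{2273}{2832} - \frac{187}{\left(-33 + 6\right) t} = - \frac{2273}{2832} - \frac{187}{\left(-33 + 6\right) \left(-32\right)} = \left(-2273\right) \frac{1}{2832} - \frac{187}{\left(-27\right) \left(-32\right)} = - \frac{2273}{2832} - \frac{187}{864} = - \frac{51947}{50976}$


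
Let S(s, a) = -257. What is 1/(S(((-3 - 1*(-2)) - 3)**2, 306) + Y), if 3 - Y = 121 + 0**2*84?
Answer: -1/375 ≈ -0.0026667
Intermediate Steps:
Y = -118 (Y = 3 - (121 + 0**2*84) = 3 - (121 + 0*84) = 3 - (121 + 0) = 3 - 1*121 = 3 - 121 = -118)
1/(S(((-3 - 1*(-2)) - 3)**2, 306) + Y) = 1/(-257 - 118) = 1/(-375) = -1/375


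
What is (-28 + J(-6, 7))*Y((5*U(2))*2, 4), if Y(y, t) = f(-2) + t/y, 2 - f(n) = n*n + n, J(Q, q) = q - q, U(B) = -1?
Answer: 56/5 ≈ 11.200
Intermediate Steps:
J(Q, q) = 0
f(n) = 2 - n - n**2 (f(n) = 2 - (n*n + n) = 2 - (n**2 + n) = 2 - (n + n**2) = 2 + (-n - n**2) = 2 - n - n**2)
Y(y, t) = t/y (Y(y, t) = (2 - 1*(-2) - 1*(-2)**2) + t/y = (2 + 2 - 1*4) + t/y = (2 + 2 - 4) + t/y = 0 + t/y = t/y)
(-28 + J(-6, 7))*Y((5*U(2))*2, 4) = (-28 + 0)*(4/(((5*(-1))*2))) = -112/((-5*2)) = -112/(-10) = -112*(-1)/10 = -28*(-2/5) = 56/5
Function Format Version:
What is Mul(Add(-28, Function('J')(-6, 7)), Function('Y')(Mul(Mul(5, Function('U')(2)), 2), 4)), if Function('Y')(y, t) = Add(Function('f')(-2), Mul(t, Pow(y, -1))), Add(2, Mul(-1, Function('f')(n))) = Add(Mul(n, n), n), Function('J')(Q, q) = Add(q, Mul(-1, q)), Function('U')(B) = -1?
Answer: Rational(56, 5) ≈ 11.200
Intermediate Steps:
Function('J')(Q, q) = 0
Function('f')(n) = Add(2, Mul(-1, n), Mul(-1, Pow(n, 2))) (Function('f')(n) = Add(2, Mul(-1, Add(Mul(n, n), n))) = Add(2, Mul(-1, Add(Pow(n, 2), n))) = Add(2, Mul(-1, Add(n, Pow(n, 2)))) = Add(2, Add(Mul(-1, n), Mul(-1, Pow(n, 2)))) = Add(2, Mul(-1, n), Mul(-1, Pow(n, 2))))
Function('Y')(y, t) = Mul(t, Pow(y, -1)) (Function('Y')(y, t) = Add(Add(2, Mul(-1, -2), Mul(-1, Pow(-2, 2))), Mul(t, Pow(y, -1))) = Add(Add(2, 2, Mul(-1, 4)), Mul(t, Pow(y, -1))) = Add(Add(2, 2, -4), Mul(t, Pow(y, -1))) = Add(0, Mul(t, Pow(y, -1))) = Mul(t, Pow(y, -1)))
Mul(Add(-28, Function('J')(-6, 7)), Function('Y')(Mul(Mul(5, Function('U')(2)), 2), 4)) = Mul(Add(-28, 0), Mul(4, Pow(Mul(Mul(5, -1), 2), -1))) = Mul(-28, Mul(4, Pow(Mul(-5, 2), -1))) = Mul(-28, Mul(4, Pow(-10, -1))) = Mul(-28, Mul(4, Rational(-1, 10))) = Mul(-28, Rational(-2, 5)) = Rational(56, 5)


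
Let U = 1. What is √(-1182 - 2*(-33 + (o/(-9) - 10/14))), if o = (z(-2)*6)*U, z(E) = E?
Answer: I*√492702/21 ≈ 33.425*I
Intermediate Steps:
o = -12 (o = -2*6*1 = -12*1 = -12)
√(-1182 - 2*(-33 + (o/(-9) - 10/14))) = √(-1182 - 2*(-33 + (-12/(-9) - 10/14))) = √(-1182 - 2*(-33 + (-12*(-⅑) - 10*1/14))) = √(-1182 - 2*(-33 + (4/3 - 5/7))) = √(-1182 - 2*(-33 + 13/21)) = √(-1182 - 2*(-680/21)) = √(-1182 + 1360/21) = √(-23462/21) = I*√492702/21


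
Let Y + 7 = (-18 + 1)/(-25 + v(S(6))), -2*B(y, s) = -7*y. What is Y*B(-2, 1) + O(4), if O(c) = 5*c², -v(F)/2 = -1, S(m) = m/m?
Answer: 2848/23 ≈ 123.83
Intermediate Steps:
B(y, s) = 7*y/2 (B(y, s) = -(-7)*y/2 = 7*y/2)
S(m) = 1
v(F) = 2 (v(F) = -2*(-1) = 2)
Y = -144/23 (Y = -7 + (-18 + 1)/(-25 + 2) = -7 - 17/(-23) = -7 - 17*(-1/23) = -7 + 17/23 = -144/23 ≈ -6.2609)
Y*B(-2, 1) + O(4) = -504*(-2)/23 + 5*4² = -144/23*(-7) + 5*16 = 1008/23 + 80 = 2848/23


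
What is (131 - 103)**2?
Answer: 784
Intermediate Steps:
(131 - 103)**2 = 28**2 = 784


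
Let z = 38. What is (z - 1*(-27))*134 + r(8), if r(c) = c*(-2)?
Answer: 8694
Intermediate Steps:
r(c) = -2*c
(z - 1*(-27))*134 + r(8) = (38 - 1*(-27))*134 - 2*8 = (38 + 27)*134 - 16 = 65*134 - 16 = 8710 - 16 = 8694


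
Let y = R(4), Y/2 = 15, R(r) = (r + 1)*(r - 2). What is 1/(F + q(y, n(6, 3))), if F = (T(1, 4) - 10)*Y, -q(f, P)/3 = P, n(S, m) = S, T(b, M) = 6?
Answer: -1/138 ≈ -0.0072464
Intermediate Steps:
R(r) = (1 + r)*(-2 + r)
Y = 30 (Y = 2*15 = 30)
y = 10 (y = -2 + 4**2 - 1*4 = -2 + 16 - 4 = 10)
q(f, P) = -3*P
F = -120 (F = (6 - 10)*30 = -4*30 = -120)
1/(F + q(y, n(6, 3))) = 1/(-120 - 3*6) = 1/(-120 - 18) = 1/(-138) = -1/138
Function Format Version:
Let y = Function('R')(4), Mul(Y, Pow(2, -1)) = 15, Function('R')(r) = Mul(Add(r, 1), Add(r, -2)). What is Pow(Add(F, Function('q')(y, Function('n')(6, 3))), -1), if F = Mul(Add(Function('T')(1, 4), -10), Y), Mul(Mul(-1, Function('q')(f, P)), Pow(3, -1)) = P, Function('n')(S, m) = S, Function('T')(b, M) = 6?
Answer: Rational(-1, 138) ≈ -0.0072464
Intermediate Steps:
Function('R')(r) = Mul(Add(1, r), Add(-2, r))
Y = 30 (Y = Mul(2, 15) = 30)
y = 10 (y = Add(-2, Pow(4, 2), Mul(-1, 4)) = Add(-2, 16, -4) = 10)
Function('q')(f, P) = Mul(-3, P)
F = -120 (F = Mul(Add(6, -10), 30) = Mul(-4, 30) = -120)
Pow(Add(F, Function('q')(y, Function('n')(6, 3))), -1) = Pow(Add(-120, Mul(-3, 6)), -1) = Pow(Add(-120, -18), -1) = Pow(-138, -1) = Rational(-1, 138)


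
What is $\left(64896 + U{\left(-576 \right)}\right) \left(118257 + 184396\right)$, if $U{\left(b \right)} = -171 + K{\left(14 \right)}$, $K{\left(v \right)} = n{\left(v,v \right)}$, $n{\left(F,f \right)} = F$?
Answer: $19593452567$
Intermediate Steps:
$K{\left(v \right)} = v$
$U{\left(b \right)} = -157$ ($U{\left(b \right)} = -171 + 14 = -157$)
$\left(64896 + U{\left(-576 \right)}\right) \left(118257 + 184396\right) = \left(64896 - 157\right) \left(118257 + 184396\right) = 64739 \cdot 302653 = 19593452567$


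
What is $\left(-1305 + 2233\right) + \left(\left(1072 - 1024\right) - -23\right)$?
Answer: $999$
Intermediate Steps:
$\left(-1305 + 2233\right) + \left(\left(1072 - 1024\right) - -23\right) = 928 + \left(48 + \left(-3 + 26\right)\right) = 928 + \left(48 + 23\right) = 928 + 71 = 999$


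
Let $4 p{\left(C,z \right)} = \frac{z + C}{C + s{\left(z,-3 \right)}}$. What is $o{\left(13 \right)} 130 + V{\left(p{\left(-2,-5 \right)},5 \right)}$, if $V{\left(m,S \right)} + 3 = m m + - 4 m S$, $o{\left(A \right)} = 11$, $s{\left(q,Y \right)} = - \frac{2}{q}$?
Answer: $\frac{1440073}{1024} \approx 1406.3$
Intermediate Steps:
$p{\left(C,z \right)} = \frac{C + z}{4 \left(C - \frac{2}{z}\right)}$ ($p{\left(C,z \right)} = \frac{\left(z + C\right) \frac{1}{C - \frac{2}{z}}}{4} = \frac{\left(C + z\right) \frac{1}{C - \frac{2}{z}}}{4} = \frac{\frac{1}{C - \frac{2}{z}} \left(C + z\right)}{4} = \frac{C + z}{4 \left(C - \frac{2}{z}\right)}$)
$V{\left(m,S \right)} = -3 + m^{2} - 4 S m$ ($V{\left(m,S \right)} = -3 + \left(m m + - 4 m S\right) = -3 - \left(- m^{2} + 4 S m\right) = -3 + m^{2} - 4 S m$)
$o{\left(13 \right)} 130 + V{\left(p{\left(-2,-5 \right)},5 \right)} = 11 \cdot 130 - \left(3 - \frac{25 \left(-2 - 5\right)^{2}}{16 \left(-2 - -10\right)^{2}} + 20 \cdot \frac{1}{4} \left(-5\right) \frac{1}{-2 - -10} \left(-2 - 5\right)\right) = 1430 - \left(3 - \frac{1225}{16 \left(-2 + 10\right)^{2}} + 20 \cdot \frac{1}{4} \left(-5\right) \frac{1}{-2 + 10} \left(-7\right)\right) = 1430 - \left(3 - \frac{1225}{1024} + 20 \cdot \frac{1}{4} \left(-5\right) \frac{1}{8} \left(-7\right)\right) = 1430 - \left(3 - \frac{1225}{1024} + \frac{175}{8}\right) = 1430 - \frac{24247}{1024} = \frac{1440073}{1024}$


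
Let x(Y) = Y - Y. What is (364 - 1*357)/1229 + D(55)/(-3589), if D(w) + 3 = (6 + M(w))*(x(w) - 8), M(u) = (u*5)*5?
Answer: 13606802/4410881 ≈ 3.0848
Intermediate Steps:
M(u) = 25*u (M(u) = (5*u)*5 = 25*u)
x(Y) = 0
D(w) = -51 - 200*w (D(w) = -3 + (6 + 25*w)*(0 - 8) = -3 + (6 + 25*w)*(-8) = -3 + (-48 - 200*w) = -51 - 200*w)
(364 - 1*357)/1229 + D(55)/(-3589) = (364 - 1*357)/1229 + (-51 - 200*55)/(-3589) = (364 - 357)*(1/1229) + (-51 - 11000)*(-1/3589) = 7*(1/1229) - 11051*(-1/3589) = 7/1229 + 11051/3589 = 13606802/4410881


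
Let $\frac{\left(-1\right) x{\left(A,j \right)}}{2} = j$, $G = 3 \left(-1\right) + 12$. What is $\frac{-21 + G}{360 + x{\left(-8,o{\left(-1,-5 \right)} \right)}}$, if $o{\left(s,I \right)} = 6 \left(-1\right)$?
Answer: $- \frac{1}{31} \approx -0.032258$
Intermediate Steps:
$o{\left(s,I \right)} = -6$
$G = 9$ ($G = -3 + 12 = 9$)
$x{\left(A,j \right)} = - 2 j$
$\frac{-21 + G}{360 + x{\left(-8,o{\left(-1,-5 \right)} \right)}} = \frac{-21 + 9}{360 - -12} = - \frac{12}{360 + 12} = - \frac{12}{372} = \left(-12\right) \frac{1}{372} = - \frac{1}{31}$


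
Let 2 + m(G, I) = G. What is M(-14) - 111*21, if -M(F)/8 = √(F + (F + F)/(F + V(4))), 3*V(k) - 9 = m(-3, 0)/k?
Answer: -2331 - 8*I*√216734/137 ≈ -2331.0 - 27.185*I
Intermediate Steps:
m(G, I) = -2 + G
V(k) = 3 - 5/(3*k) (V(k) = 3 + ((-2 - 3)/k)/3 = 3 + (-5/k)/3 = 3 - 5/(3*k))
M(F) = -8*√(F + 2*F/(31/12 + F)) (M(F) = -8*√(F + (F + F)/(F + (3 - 5/3/4))) = -8*√(F + (2*F)/(F + (3 - 5/3*¼))) = -8*√(F + (2*F)/(F + (3 - 5/12))) = -8*√(F + (2*F)/(F + 31/12)) = -8*√(F + (2*F)/(31/12 + F)) = -8*√(F + 2*F/(31/12 + F)))
M(-14) - 111*21 = -8*I*√1582*√(-1/(31 + 12*(-14))) - 111*21 = -8*I*√1582*√(-1/(31 - 168)) - 2331 = -8*I*√1582*√(-1/(-137)) - 2331 = -8*I*√216734/137 - 2331 = -2331 - 8*I*√216734/137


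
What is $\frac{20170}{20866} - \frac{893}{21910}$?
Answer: $\frac{211645681}{228587030} \approx 0.92589$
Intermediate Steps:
$\frac{20170}{20866} - \frac{893}{21910} = 20170 \cdot \frac{1}{20866} - \frac{893}{21910} = \frac{10085}{10433} - \frac{893}{21910} = \frac{211645681}{228587030}$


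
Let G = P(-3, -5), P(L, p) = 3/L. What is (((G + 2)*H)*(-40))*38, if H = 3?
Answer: -4560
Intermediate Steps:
G = -1 (G = 3/(-3) = 3*(-⅓) = -1)
(((G + 2)*H)*(-40))*38 = (((-1 + 2)*3)*(-40))*38 = ((1*3)*(-40))*38 = (3*(-40))*38 = -120*38 = -4560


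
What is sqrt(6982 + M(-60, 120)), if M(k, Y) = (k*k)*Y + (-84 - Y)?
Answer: sqrt(438778) ≈ 662.40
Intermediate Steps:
M(k, Y) = -84 - Y + Y*k**2 (M(k, Y) = k**2*Y + (-84 - Y) = Y*k**2 + (-84 - Y) = -84 - Y + Y*k**2)
sqrt(6982 + M(-60, 120)) = sqrt(6982 + (-84 - 1*120 + 120*(-60)**2)) = sqrt(6982 + (-84 - 120 + 120*3600)) = sqrt(6982 + (-84 - 120 + 432000)) = sqrt(6982 + 431796) = sqrt(438778)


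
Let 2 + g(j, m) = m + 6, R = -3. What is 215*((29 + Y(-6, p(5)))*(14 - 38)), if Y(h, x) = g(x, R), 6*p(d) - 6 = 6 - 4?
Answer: -154800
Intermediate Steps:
p(d) = 4/3 (p(d) = 1 + (6 - 4)/6 = 1 + (⅙)*2 = 1 + ⅓ = 4/3)
g(j, m) = 4 + m (g(j, m) = -2 + (m + 6) = -2 + (6 + m) = 4 + m)
Y(h, x) = 1 (Y(h, x) = 4 - 3 = 1)
215*((29 + Y(-6, p(5)))*(14 - 38)) = 215*((29 + 1)*(14 - 38)) = 215*(30*(-24)) = 215*(-720) = -154800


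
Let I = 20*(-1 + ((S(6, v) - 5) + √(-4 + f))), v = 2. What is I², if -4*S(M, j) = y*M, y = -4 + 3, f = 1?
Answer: 6900 - 3600*I*√3 ≈ 6900.0 - 6235.4*I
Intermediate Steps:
y = -1
S(M, j) = M/4 (S(M, j) = -(-1)*M/4 = M/4)
I = -90 + 20*I*√3 (I = 20*(-1 + (((¼)*6 - 5) + √(-4 + 1))) = 20*(-1 + ((3/2 - 5) + √(-3))) = 20*(-1 + (-7/2 + I*√3)) = 20*(-9/2 + I*√3) = -90 + 20*I*√3 ≈ -90.0 + 34.641*I)
I² = (-90 + 20*I*√3)²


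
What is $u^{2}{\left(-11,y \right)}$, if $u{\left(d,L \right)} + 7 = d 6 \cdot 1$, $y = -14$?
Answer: $5329$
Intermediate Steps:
$u{\left(d,L \right)} = -7 + 6 d$ ($u{\left(d,L \right)} = -7 + d 6 \cdot 1 = -7 + 6 d 1 = -7 + 6 d$)
$u^{2}{\left(-11,y \right)} = \left(-7 + 6 \left(-11\right)\right)^{2} = \left(-7 - 66\right)^{2} = \left(-73\right)^{2} = 5329$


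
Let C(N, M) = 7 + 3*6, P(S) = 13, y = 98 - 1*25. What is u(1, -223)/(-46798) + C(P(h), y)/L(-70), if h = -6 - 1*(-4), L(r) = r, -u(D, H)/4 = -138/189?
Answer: -1053139/2948274 ≈ -0.35721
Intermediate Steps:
u(D, H) = 184/63 (u(D, H) = -(-552)/189 = -4*(-46/63) = 184/63)
h = -2 (h = -6 + 4 = -2)
y = 73 (y = 98 - 25 = 73)
C(N, M) = 25 (C(N, M) = 7 + 18 = 25)
u(1, -223)/(-46798) + C(P(h), y)/L(-70) = (184/63)/(-46798) + 25/(-70) = (184/63)*(-1/46798) + 25*(-1/70) = -92/1474137 - 5/14 = -1053139/2948274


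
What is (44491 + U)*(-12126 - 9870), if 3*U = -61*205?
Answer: -886937376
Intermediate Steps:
U = -12505/3 (U = (-61*205)/3 = (⅓)*(-12505) = -12505/3 ≈ -4168.3)
(44491 + U)*(-12126 - 9870) = (44491 - 12505/3)*(-12126 - 9870) = (120968/3)*(-21996) = -886937376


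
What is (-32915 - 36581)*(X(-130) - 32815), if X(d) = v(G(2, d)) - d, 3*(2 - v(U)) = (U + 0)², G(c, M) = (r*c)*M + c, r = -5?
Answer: 41541303496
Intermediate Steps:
G(c, M) = c - 5*M*c (G(c, M) = (-5*c)*M + c = -5*M*c + c = c - 5*M*c)
v(U) = 2 - U²/3 (v(U) = 2 - (U + 0)²/3 = 2 - U²/3)
X(d) = 2 - d - (2 - 10*d)²/3 (X(d) = (2 - 4*(1 - 5*d)²/3) - d = (2 - (2 - 10*d)²/3) - d = 2 - d - (2 - 10*d)²/3)
(-32915 - 36581)*(X(-130) - 32815) = (-32915 - 36581)*((⅔ - 100/3*(-130)² + (37/3)*(-130)) - 32815) = -69496*((⅔ - 100/3*16900 - 4810/3) - 32815) = -69496*((⅔ - 1690000/3 - 4810/3) - 32815) = -69496*(-564936 - 32815) = -69496*(-597751) = 41541303496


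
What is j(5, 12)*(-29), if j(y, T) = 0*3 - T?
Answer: 348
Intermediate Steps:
j(y, T) = -T (j(y, T) = 0 - T = -T)
j(5, 12)*(-29) = -1*12*(-29) = -12*(-29) = 348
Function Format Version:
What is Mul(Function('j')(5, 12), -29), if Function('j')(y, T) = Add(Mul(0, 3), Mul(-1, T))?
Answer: 348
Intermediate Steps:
Function('j')(y, T) = Mul(-1, T) (Function('j')(y, T) = Add(0, Mul(-1, T)) = Mul(-1, T))
Mul(Function('j')(5, 12), -29) = Mul(Mul(-1, 12), -29) = Mul(-12, -29) = 348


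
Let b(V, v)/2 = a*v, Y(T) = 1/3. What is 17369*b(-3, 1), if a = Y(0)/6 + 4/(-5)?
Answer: -1163723/45 ≈ -25861.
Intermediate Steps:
Y(T) = 1/3
a = -67/90 (a = (1/3)/6 + 4/(-5) = (1/3)*(1/6) + 4*(-1/5) = 1/18 - 4/5 = -67/90 ≈ -0.74444)
b(V, v) = -67*v/45 (b(V, v) = 2*(-67*v/90) = -67*v/45)
17369*b(-3, 1) = 17369*(-67/45*1) = 17369*(-67/45) = -1163723/45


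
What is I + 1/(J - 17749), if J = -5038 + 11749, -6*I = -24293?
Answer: 67036532/16557 ≈ 4048.8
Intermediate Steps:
I = 24293/6 (I = -1/6*(-24293) = 24293/6 ≈ 4048.8)
J = 6711
I + 1/(J - 17749) = 24293/6 + 1/(6711 - 17749) = 24293/6 + 1/(-11038) = 24293/6 - 1/11038 = 67036532/16557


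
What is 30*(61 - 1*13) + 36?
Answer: 1476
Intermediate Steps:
30*(61 - 1*13) + 36 = 30*(61 - 13) + 36 = 30*48 + 36 = 1440 + 36 = 1476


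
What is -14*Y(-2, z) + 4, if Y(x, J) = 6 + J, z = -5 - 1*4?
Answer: 46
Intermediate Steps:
z = -9 (z = -5 - 4 = -9)
-14*Y(-2, z) + 4 = -14*(6 - 9) + 4 = -14*(-3) + 4 = 42 + 4 = 46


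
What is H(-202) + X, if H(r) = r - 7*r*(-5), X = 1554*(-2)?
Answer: -10380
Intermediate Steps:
X = -3108
H(r) = 36*r (H(r) = r - (-35)*r = r + 35*r = 36*r)
H(-202) + X = 36*(-202) - 3108 = -7272 - 3108 = -10380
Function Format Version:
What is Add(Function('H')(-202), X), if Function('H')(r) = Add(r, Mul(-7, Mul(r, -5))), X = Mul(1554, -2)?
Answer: -10380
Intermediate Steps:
X = -3108
Function('H')(r) = Mul(36, r) (Function('H')(r) = Add(r, Mul(-7, Mul(-5, r))) = Add(r, Mul(35, r)) = Mul(36, r))
Add(Function('H')(-202), X) = Add(Mul(36, -202), -3108) = Add(-7272, -3108) = -10380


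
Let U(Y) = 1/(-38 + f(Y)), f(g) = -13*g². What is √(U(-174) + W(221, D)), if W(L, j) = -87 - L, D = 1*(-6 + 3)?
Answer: I*√47721960179434/393626 ≈ 17.55*I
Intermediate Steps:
D = -3 (D = 1*(-3) = -3)
U(Y) = 1/(-38 - 13*Y²)
√(U(-174) + W(221, D)) = √(-1/(38 + 13*(-174)²) + (-87 - 1*221)) = √(-1/(38 + 13*30276) + (-87 - 221)) = √(-1/(38 + 393588) - 308) = √(-1/393626 - 308) = √(-121236809/393626) = I*√47721960179434/393626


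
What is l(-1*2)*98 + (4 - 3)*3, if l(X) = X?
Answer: -193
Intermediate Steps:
l(-1*2)*98 + (4 - 3)*3 = -1*2*98 + (4 - 3)*3 = -2*98 + 1*3 = -196 + 3 = -193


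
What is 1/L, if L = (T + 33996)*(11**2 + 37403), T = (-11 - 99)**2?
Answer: 1/1729706304 ≈ 5.7813e-10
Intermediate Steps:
T = 12100 (T = (-110)**2 = 12100)
L = 1729706304 (L = (12100 + 33996)*(11**2 + 37403) = 46096*(121 + 37403) = 46096*37524 = 1729706304)
1/L = 1/1729706304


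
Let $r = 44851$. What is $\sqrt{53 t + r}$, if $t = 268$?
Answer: $\sqrt{59055} \approx 243.01$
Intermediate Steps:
$\sqrt{53 t + r} = \sqrt{53 \cdot 268 + 44851} = \sqrt{14204 + 44851} = \sqrt{59055}$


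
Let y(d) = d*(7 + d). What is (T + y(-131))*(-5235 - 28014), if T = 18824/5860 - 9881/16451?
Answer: -13018810771976049/24100715 ≈ -5.4018e+8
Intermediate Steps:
T = 62942741/24100715 (T = 18824*(1/5860) - 9881*1/16451 = 4706/1465 - 9881/16451 = 62942741/24100715 ≈ 2.6117)
(T + y(-131))*(-5235 - 28014) = (62942741/24100715 - 131*(7 - 131))*(-5235 - 28014) = (62942741/24100715 - 131*(-124))*(-33249) = (62942741/24100715 + 16244)*(-33249) = (391554957201/24100715)*(-33249) = -13018810771976049/24100715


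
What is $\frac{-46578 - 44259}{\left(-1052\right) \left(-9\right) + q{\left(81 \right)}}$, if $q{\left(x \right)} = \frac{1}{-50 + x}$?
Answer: $- \frac{2815947}{293509} \approx -9.5941$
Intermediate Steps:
$\frac{-46578 - 44259}{\left(-1052\right) \left(-9\right) + q{\left(81 \right)}} = \frac{-46578 - 44259}{\left(-1052\right) \left(-9\right) + \frac{1}{-50 + 81}} = - \frac{90837}{9468 + \frac{1}{31}} = - \frac{90837}{\frac{293509}{31}} = \left(-90837\right) \frac{31}{293509} = - \frac{2815947}{293509}$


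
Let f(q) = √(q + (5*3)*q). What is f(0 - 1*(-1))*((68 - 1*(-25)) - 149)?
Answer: -224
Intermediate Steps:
f(q) = 4*√q (f(q) = √(q + 15*q) = √(16*q) = 4*√q)
f(0 - 1*(-1))*((68 - 1*(-25)) - 149) = (4*√(0 - 1*(-1)))*((68 - 1*(-25)) - 149) = (4*√(0 + 1))*((68 + 25) - 149) = (4*√1)*(93 - 149) = (4*1)*(-56) = 4*(-56) = -224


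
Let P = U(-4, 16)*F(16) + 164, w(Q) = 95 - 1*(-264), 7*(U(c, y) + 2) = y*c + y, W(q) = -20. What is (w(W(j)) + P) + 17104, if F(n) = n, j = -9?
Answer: 122397/7 ≈ 17485.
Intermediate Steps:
U(c, y) = -2 + y/7 + c*y/7 (U(c, y) = -2 + (y*c + y)/7 = -2 + (c*y + y)/7 = -2 + (y + c*y)/7 = -2 + (y/7 + c*y/7) = -2 + y/7 + c*y/7)
w(Q) = 359 (w(Q) = 95 + 264 = 359)
P = 156/7 (P = (-2 + (1/7)*16 + (1/7)*(-4)*16)*16 + 164 = (-2 + 16/7 - 64/7)*16 + 164 = -62/7*16 + 164 = -992/7 + 164 = 156/7 ≈ 22.286)
(w(W(j)) + P) + 17104 = (359 + 156/7) + 17104 = 2669/7 + 17104 = 122397/7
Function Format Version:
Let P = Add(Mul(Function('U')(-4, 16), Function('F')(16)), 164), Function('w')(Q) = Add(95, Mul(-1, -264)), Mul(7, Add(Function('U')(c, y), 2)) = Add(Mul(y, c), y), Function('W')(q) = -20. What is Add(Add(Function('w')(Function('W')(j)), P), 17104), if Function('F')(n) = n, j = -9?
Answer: Rational(122397, 7) ≈ 17485.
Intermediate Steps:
Function('U')(c, y) = Add(-2, Mul(Rational(1, 7), y), Mul(Rational(1, 7), c, y)) (Function('U')(c, y) = Add(-2, Mul(Rational(1, 7), Add(Mul(y, c), y))) = Add(-2, Mul(Rational(1, 7), Add(Mul(c, y), y))) = Add(-2, Mul(Rational(1, 7), Add(y, Mul(c, y)))) = Add(-2, Add(Mul(Rational(1, 7), y), Mul(Rational(1, 7), c, y))) = Add(-2, Mul(Rational(1, 7), y), Mul(Rational(1, 7), c, y)))
Function('w')(Q) = 359 (Function('w')(Q) = Add(95, 264) = 359)
P = Rational(156, 7) (P = Add(Mul(Add(-2, Mul(Rational(1, 7), 16), Mul(Rational(1, 7), -4, 16)), 16), 164) = Add(Mul(Add(-2, Rational(16, 7), Rational(-64, 7)), 16), 164) = Add(Mul(Rational(-62, 7), 16), 164) = Add(Rational(-992, 7), 164) = Rational(156, 7) ≈ 22.286)
Add(Add(Function('w')(Function('W')(j)), P), 17104) = Add(Add(359, Rational(156, 7)), 17104) = Add(Rational(2669, 7), 17104) = Rational(122397, 7)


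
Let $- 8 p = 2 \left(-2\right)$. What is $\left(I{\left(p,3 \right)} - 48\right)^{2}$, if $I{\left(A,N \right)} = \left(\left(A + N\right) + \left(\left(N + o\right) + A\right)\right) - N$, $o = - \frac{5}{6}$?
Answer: $\frac{72361}{36} \approx 2010.0$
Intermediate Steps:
$o = - \frac{5}{6}$ ($o = \left(-5\right) \frac{1}{6} = - \frac{5}{6} \approx -0.83333$)
$p = \frac{1}{2}$ ($p = - \frac{2 \left(-2\right)}{8} = \left(- \frac{1}{8}\right) \left(-4\right) = \frac{1}{2} \approx 0.5$)
$I{\left(A,N \right)} = - \frac{5}{6} + N + 2 A$ ($I{\left(A,N \right)} = \left(\left(A + N\right) + \left(\left(N - \frac{5}{6}\right) + A\right)\right) - N = \left(\left(A + N\right) + \left(\left(- \frac{5}{6} + N\right) + A\right)\right) - N = \left(\left(A + N\right) + \left(- \frac{5}{6} + A + N\right)\right) - N = \left(- \frac{5}{6} + 2 A + 2 N\right) - N = - \frac{5}{6} + N + 2 A$)
$\left(I{\left(p,3 \right)} - 48\right)^{2} = \left(\left(- \frac{5}{6} + 3 + 2 \cdot \frac{1}{2}\right) - 48\right)^{2} = \left(\left(- \frac{5}{6} + 3 + 1\right) - 48\right)^{2} = \left(\frac{19}{6} - 48\right)^{2} = \left(- \frac{269}{6}\right)^{2} = \frac{72361}{36}$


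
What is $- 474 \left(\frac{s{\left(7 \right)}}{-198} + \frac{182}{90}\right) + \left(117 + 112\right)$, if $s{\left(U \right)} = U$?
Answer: $- \frac{117608}{165} \approx -712.78$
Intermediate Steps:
$- 474 \left(\frac{s{\left(7 \right)}}{-198} + \frac{182}{90}\right) + \left(117 + 112\right) = - 474 \left(\frac{7}{-198} + \frac{182}{90}\right) + \left(117 + 112\right) = - 474 \left(7 \left(- \frac{1}{198}\right) + 182 \cdot \frac{1}{90}\right) + 229 = - 474 \left(- \frac{7}{198} + \frac{91}{45}\right) + 229 = \left(-474\right) \frac{1967}{990} + 229 = - \frac{155393}{165} + 229 = - \frac{117608}{165}$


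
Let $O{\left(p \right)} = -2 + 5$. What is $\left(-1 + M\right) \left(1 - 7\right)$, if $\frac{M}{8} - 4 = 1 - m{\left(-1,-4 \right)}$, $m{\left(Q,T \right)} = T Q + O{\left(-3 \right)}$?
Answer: $102$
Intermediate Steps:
$O{\left(p \right)} = 3$
$m{\left(Q,T \right)} = 3 + Q T$ ($m{\left(Q,T \right)} = T Q + 3 = Q T + 3 = 3 + Q T$)
$M = -16$ ($M = 32 + 8 \left(1 - \left(3 - -4\right)\right) = 32 + 8 \left(1 - \left(3 + 4\right)\right) = 32 + 8 \left(1 - 7\right) = 32 + 8 \left(-6\right) = 32 - 48 = -16$)
$\left(-1 + M\right) \left(1 - 7\right) = \left(-1 - 16\right) \left(1 - 7\right) = \left(-17\right) \left(-6\right) = 102$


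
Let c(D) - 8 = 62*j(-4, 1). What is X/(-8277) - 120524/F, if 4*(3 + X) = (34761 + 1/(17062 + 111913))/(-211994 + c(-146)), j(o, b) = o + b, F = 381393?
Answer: -48865313327461951/154812163820079150 ≈ -0.31564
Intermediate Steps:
j(o, b) = b + o
c(D) = -178 (c(D) = 8 + 62*(1 - 4) = 8 + 62*(-3) = 8 - 186 = -178)
X = -41607738047/13682441850 (X = -3 + ((34761 + 1/(17062 + 111913))/(-211994 - 178))/4 = -3 + ((34761 + 1/128975)/(-212172))/4 = -3 + ((34761 + 1/128975)*(-1/212172))/4 = -3 + ((4483299976/128975)*(-1/212172))/4 = -3 + (¼)*(-1120824994/6841220925) = -3 - 560412497/13682441850 = -41607738047/13682441850 ≈ -3.0410)
X/(-8277) - 120524/F = -41607738047/13682441850/(-8277) - 120524/381393 = -41607738047/13682441850*(-1/8277) - 120524*1/381393 = 41607738047/113249571192450 - 120524/381393 = -48865313327461951/154812163820079150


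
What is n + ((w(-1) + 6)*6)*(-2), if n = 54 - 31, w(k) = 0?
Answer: -49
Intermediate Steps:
n = 23
n + ((w(-1) + 6)*6)*(-2) = 23 + ((0 + 6)*6)*(-2) = 23 + (6*6)*(-2) = 23 + 36*(-2) = 23 - 72 = -49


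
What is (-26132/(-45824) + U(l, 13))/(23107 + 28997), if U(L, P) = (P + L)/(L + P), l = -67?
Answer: 17989/596903424 ≈ 3.0137e-5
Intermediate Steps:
U(L, P) = 1 (U(L, P) = (L + P)/(L + P) = 1)
(-26132/(-45824) + U(l, 13))/(23107 + 28997) = (-26132/(-45824) + 1)/(23107 + 28997) = (-26132*(-1/45824) + 1)/52104 = (6533/11456 + 1)*(1/52104) = (17989/11456)*(1/52104) = 17989/596903424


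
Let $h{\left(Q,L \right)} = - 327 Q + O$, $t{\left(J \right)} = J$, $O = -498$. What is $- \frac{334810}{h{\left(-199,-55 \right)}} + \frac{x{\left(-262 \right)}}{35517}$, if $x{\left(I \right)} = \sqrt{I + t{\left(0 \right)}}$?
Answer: $- \frac{9566}{1845} + \frac{i \sqrt{262}}{35517} \approx -5.1848 + 0.00045574 i$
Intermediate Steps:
$h{\left(Q,L \right)} = -498 - 327 Q$ ($h{\left(Q,L \right)} = - 327 Q - 498 = -498 - 327 Q$)
$x{\left(I \right)} = \sqrt{I}$ ($x{\left(I \right)} = \sqrt{I + 0} = \sqrt{I}$)
$- \frac{334810}{h{\left(-199,-55 \right)}} + \frac{x{\left(-262 \right)}}{35517} = - \frac{334810}{-498 - -65073} + \frac{\sqrt{-262}}{35517} = - \frac{334810}{-498 + 65073} + i \sqrt{262} \cdot \frac{1}{35517} = - \frac{334810}{64575} + \frac{i \sqrt{262}}{35517} = \left(-334810\right) \frac{1}{64575} + \frac{i \sqrt{262}}{35517} = - \frac{9566}{1845} + \frac{i \sqrt{262}}{35517}$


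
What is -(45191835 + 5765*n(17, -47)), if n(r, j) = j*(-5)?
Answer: -46546610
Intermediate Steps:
n(r, j) = -5*j
-(45191835 + 5765*n(17, -47)) = -5765/(1/(7839 - 5*(-47))) = -5765/(1/(7839 + 235)) = -5765/(1/8074) = -5765/1/8074 = -5765*8074 = -46546610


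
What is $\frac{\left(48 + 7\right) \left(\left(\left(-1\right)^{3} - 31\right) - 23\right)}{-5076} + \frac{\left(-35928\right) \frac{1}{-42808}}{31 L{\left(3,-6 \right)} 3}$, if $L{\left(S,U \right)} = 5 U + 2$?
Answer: $\frac{1755315241}{2947041846} \approx 0.59562$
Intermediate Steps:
$L{\left(S,U \right)} = 2 + 5 U$
$\frac{\left(48 + 7\right) \left(\left(\left(-1\right)^{3} - 31\right) - 23\right)}{-5076} + \frac{\left(-35928\right) \frac{1}{-42808}}{31 L{\left(3,-6 \right)} 3} = \frac{\left(48 + 7\right) \left(\left(\left(-1\right)^{3} - 31\right) - 23\right)}{-5076} + \frac{\left(-35928\right) \frac{1}{-42808}}{31 \left(2 + 5 \left(-6\right)\right) 3} = 55 \left(\left(-1 - 31\right) - 23\right) \left(- \frac{1}{5076}\right) + \frac{\left(-35928\right) \left(- \frac{1}{42808}\right)}{31 \left(2 - 30\right) 3} = 55 \left(-32 - 23\right) \left(- \frac{1}{5076}\right) + \frac{4491}{5351 \cdot 31 \left(-28\right) 3} = 55 \left(-55\right) \left(- \frac{1}{5076}\right) + \frac{4491}{5351 \left(\left(-868\right) 3\right)} = \left(-3025\right) \left(- \frac{1}{5076}\right) + \frac{4491}{5351 \left(-2604\right)} = \frac{3025}{5076} + \frac{4491}{5351} \left(- \frac{1}{2604}\right) = \frac{3025}{5076} - \frac{1497}{4644668} = \frac{1755315241}{2947041846}$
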